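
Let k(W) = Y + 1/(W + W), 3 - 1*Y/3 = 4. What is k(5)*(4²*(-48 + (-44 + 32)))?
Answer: 2784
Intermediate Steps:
Y = -3 (Y = 9 - 3*4 = 9 - 12 = -3)
k(W) = -3 + 1/(2*W) (k(W) = -3 + 1/(W + W) = -3 + 1/(2*W))
k(5)*(4²*(-48 + (-44 + 32))) = (-3 + (½)/5)*(4²*(-48 + (-44 + 32))) = (-3 + (½)*(⅕))*(16*(-48 - 12)) = (-3 + ⅒)*(16*(-60)) = -29/10*(-960) = 2784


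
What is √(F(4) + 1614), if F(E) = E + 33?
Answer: √1651 ≈ 40.633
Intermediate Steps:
F(E) = 33 + E
√(F(4) + 1614) = √((33 + 4) + 1614) = √(37 + 1614) = √1651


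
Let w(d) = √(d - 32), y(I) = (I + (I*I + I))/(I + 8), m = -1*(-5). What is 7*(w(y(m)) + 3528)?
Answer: 24696 + 7*I*√4953/13 ≈ 24696.0 + 37.896*I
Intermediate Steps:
m = 5
y(I) = (I² + 2*I)/(8 + I) (y(I) = (I + (I² + I))/(8 + I) = (I + (I + I²))/(8 + I) = (I² + 2*I)/(8 + I))
w(d) = √(-32 + d)
7*(w(y(m)) + 3528) = 7*(√(-32 + 5*(2 + 5)/(8 + 5)) + 3528) = 7*(√(-32 + 5*7/13) + 3528) = 7*(√(-32 + 5*(1/13)*7) + 3528) = 7*(√(-32 + 35/13) + 3528) = 7*(√(-381/13) + 3528) = 7*(I*√4953/13 + 3528) = 7*(3528 + I*√4953/13) = 24696 + 7*I*√4953/13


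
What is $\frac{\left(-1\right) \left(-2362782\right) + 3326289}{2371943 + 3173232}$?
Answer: $\frac{5689071}{5545175} \approx 1.0259$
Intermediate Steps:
$\frac{\left(-1\right) \left(-2362782\right) + 3326289}{2371943 + 3173232} = \frac{2362782 + 3326289}{5545175} = 5689071 \cdot \frac{1}{5545175} = \frac{5689071}{5545175}$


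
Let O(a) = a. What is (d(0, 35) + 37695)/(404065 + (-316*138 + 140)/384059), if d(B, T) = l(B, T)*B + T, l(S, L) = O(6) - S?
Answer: 14490546070/155184756367 ≈ 0.093376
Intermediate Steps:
l(S, L) = 6 - S
d(B, T) = T + B*(6 - B) (d(B, T) = (6 - B)*B + T = B*(6 - B) + T = T + B*(6 - B))
(d(0, 35) + 37695)/(404065 + (-316*138 + 140)/384059) = ((35 - 1*0*(-6 + 0)) + 37695)/(404065 + (-316*138 + 140)/384059) = ((35 - 1*0*(-6)) + 37695)/(404065 + (-43608 + 140)*(1/384059)) = ((35 + 0) + 37695)/(404065 - 43468*1/384059) = (35 + 37695)/(404065 - 43468/384059) = 37730/(155184756367/384059) = 37730*(384059/155184756367) = 14490546070/155184756367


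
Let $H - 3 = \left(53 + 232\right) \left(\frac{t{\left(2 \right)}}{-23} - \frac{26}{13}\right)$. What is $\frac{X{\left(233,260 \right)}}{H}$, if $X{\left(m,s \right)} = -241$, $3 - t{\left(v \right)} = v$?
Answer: $\frac{5543}{13326} \approx 0.41595$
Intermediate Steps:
$t{\left(v \right)} = 3 - v$
$H = - \frac{13326}{23}$ ($H = 3 + \left(53 + 232\right) \left(\frac{3 - 2}{-23} - \frac{26}{13}\right) = 3 + 285 \left(\left(3 - 2\right) \left(- \frac{1}{23}\right) - 2\right) = 3 + 285 \left(1 \left(- \frac{1}{23}\right) - 2\right) = 3 + 285 \left(- \frac{1}{23} - 2\right) = 3 + 285 \left(- \frac{47}{23}\right) = 3 - \frac{13395}{23} = - \frac{13326}{23} \approx -579.39$)
$\frac{X{\left(233,260 \right)}}{H} = - \frac{241}{- \frac{13326}{23}} = \left(-241\right) \left(- \frac{23}{13326}\right) = \frac{5543}{13326}$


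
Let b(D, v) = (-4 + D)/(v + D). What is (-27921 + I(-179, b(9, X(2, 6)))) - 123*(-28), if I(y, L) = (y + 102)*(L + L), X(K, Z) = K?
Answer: -24547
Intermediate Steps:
b(D, v) = (-4 + D)/(D + v)
I(y, L) = 2*L*(102 + y) (I(y, L) = (102 + y)*(2*L) = 2*L*(102 + y))
(-27921 + I(-179, b(9, X(2, 6)))) - 123*(-28) = (-27921 + 2*((-4 + 9)/(9 + 2))*(102 - 179)) - 123*(-28) = (-27921 + 2*(5/11)*(-77)) + 3444 = (-27921 - 70) + 3444 = -27991 + 3444 = -24547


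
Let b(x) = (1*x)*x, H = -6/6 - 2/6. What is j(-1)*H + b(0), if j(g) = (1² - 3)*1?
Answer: 8/3 ≈ 2.6667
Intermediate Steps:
j(g) = -2 (j(g) = (1 - 3)*1 = -2*1 = -2)
H = -4/3 (H = -6*⅙ - 2*⅙ = -1 - ⅓ = -4/3 ≈ -1.3333)
b(x) = x² (b(x) = x*x = x²)
j(-1)*H + b(0) = -2*(-4/3) + 0² = 8/3 + 0 = 8/3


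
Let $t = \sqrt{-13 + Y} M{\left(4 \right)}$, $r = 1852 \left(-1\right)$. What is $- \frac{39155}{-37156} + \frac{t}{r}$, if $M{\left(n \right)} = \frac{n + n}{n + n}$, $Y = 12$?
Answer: $\frac{39155}{37156} - \frac{i}{1852} \approx 1.0538 - 0.00053996 i$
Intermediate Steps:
$r = -1852$
$M{\left(n \right)} = 1$ ($M{\left(n \right)} = \frac{2 n}{2 n} = 2 n \frac{1}{2 n} = 1$)
$t = i$ ($t = \sqrt{-13 + 12} \cdot 1 = \sqrt{-1} \cdot 1 = i 1 = i \approx 1.0 i$)
$- \frac{39155}{-37156} + \frac{t}{r} = - \frac{39155}{-37156} + \frac{i}{-1852} = \left(-39155\right) \left(- \frac{1}{37156}\right) + i \left(- \frac{1}{1852}\right) = \frac{39155}{37156} - \frac{i}{1852}$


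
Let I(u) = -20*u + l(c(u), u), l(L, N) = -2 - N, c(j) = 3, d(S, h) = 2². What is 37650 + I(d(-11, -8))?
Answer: 37564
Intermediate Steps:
d(S, h) = 4
I(u) = -2 - 21*u (I(u) = -20*u + (-2 - u) = -2 - 21*u)
37650 + I(d(-11, -8)) = 37650 + (-2 - 21*4) = 37650 + (-2 - 84) = 37650 - 86 = 37564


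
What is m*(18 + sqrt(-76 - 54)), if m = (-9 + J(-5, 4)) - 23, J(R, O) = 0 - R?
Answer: -486 - 27*I*sqrt(130) ≈ -486.0 - 307.85*I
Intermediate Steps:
J(R, O) = -R
m = -27 (m = (-9 - 1*(-5)) - 23 = (-9 + 5) - 23 = -4 - 23 = -27)
m*(18 + sqrt(-76 - 54)) = -27*(18 + sqrt(-76 - 54)) = -27*(18 + sqrt(-130)) = -27*(18 + I*sqrt(130)) = -486 - 27*I*sqrt(130)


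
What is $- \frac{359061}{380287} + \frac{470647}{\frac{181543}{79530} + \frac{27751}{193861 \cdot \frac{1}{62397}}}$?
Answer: $\frac{2710026243951152640957}{52383653379217380271} \approx 51.734$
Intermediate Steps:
$- \frac{359061}{380287} + \frac{470647}{\frac{181543}{79530} + \frac{27751}{193861 \cdot \frac{1}{62397}}} = \left(-359061\right) \frac{1}{380287} + \frac{470647}{181543 \cdot \frac{1}{79530} + \frac{27751}{193861 \cdot \frac{1}{62397}}} = - \frac{359061}{380287} + \frac{470647}{\frac{181543}{79530} + \frac{27751}{\frac{193861}{62397}}} = - \frac{359061}{380287} + \frac{470647}{\frac{181543}{79530} + 27751 \cdot \frac{62397}{193861}} = - \frac{359061}{380287} + \frac{470647}{\frac{181543}{79530} + \frac{1731579147}{193861}} = - \frac{359061}{380287} + \frac{470647}{\frac{137747683668433}{15417765330}} = - \frac{359061}{380287} + 470647 \cdot \frac{15417765330}{137747683668433} = - \frac{359061}{380287} + \frac{7256324999268510}{137747683668433} = \frac{2710026243951152640957}{52383653379217380271}$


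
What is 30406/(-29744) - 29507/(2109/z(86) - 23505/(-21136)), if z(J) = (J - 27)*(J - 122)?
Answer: -1641694309166287/6628941176 ≈ -2.4766e+5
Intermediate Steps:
z(J) = (-122 + J)*(-27 + J) (z(J) = (-27 + J)*(-122 + J) = (-122 + J)*(-27 + J))
30406/(-29744) - 29507/(2109/z(86) - 23505/(-21136)) = 30406/(-29744) - 29507/(2109/(3294 + 86**2 - 149*86) - 23505/(-21136)) = 30406*(-1/29744) - 29507/(2109/(3294 + 7396 - 12814) - 23505*(-1/21136)) = -15203/14872 - 29507/(2109/(-2124) + 23505/21136) = -15203/14872 - 29507/(2109*(-1/2124) + 23505/21136) = -15203/14872 - 29507/(-703/708 + 23505/21136) = -15203/14872 - 29507/445733/3741072 = -15203/14872 - 29507*3741072/445733 = -15203/14872 - 110387811504/445733 = -1641694309166287/6628941176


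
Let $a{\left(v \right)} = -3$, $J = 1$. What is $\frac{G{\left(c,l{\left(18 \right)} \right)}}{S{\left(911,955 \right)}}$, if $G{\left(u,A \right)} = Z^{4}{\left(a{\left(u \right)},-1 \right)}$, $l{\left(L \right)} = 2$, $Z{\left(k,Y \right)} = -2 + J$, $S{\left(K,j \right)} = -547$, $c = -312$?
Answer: $- \frac{1}{547} \approx -0.0018282$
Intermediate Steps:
$Z{\left(k,Y \right)} = -1$ ($Z{\left(k,Y \right)} = -2 + 1 = -1$)
$G{\left(u,A \right)} = 1$ ($G{\left(u,A \right)} = \left(-1\right)^{4} = 1$)
$\frac{G{\left(c,l{\left(18 \right)} \right)}}{S{\left(911,955 \right)}} = 1 \frac{1}{-547} = 1 \left(- \frac{1}{547}\right) = - \frac{1}{547}$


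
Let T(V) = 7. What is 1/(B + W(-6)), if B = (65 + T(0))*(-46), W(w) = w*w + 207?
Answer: -1/3069 ≈ -0.00032584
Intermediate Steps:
W(w) = 207 + w² (W(w) = w² + 207 = 207 + w²)
B = -3312 (B = (65 + 7)*(-46) = 72*(-46) = -3312)
1/(B + W(-6)) = 1/(-3312 + (207 + (-6)²)) = 1/(-3312 + (207 + 36)) = 1/(-3312 + 243) = 1/(-3069) = -1/3069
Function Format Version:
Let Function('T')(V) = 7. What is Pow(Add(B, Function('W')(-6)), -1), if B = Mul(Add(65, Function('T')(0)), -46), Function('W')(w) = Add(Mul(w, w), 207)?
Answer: Rational(-1, 3069) ≈ -0.00032584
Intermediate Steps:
Function('W')(w) = Add(207, Pow(w, 2)) (Function('W')(w) = Add(Pow(w, 2), 207) = Add(207, Pow(w, 2)))
B = -3312 (B = Mul(Add(65, 7), -46) = Mul(72, -46) = -3312)
Pow(Add(B, Function('W')(-6)), -1) = Pow(Add(-3312, Add(207, Pow(-6, 2))), -1) = Pow(Add(-3312, Add(207, 36)), -1) = Pow(Add(-3312, 243), -1) = Pow(-3069, -1) = Rational(-1, 3069)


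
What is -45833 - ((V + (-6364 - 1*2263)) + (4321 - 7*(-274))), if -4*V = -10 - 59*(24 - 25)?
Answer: -173731/4 ≈ -43433.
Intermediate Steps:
V = -49/4 (V = -(-10 - 59*(24 - 25))/4 = -(-10 - 59*(-1))/4 = -(-10 + 59)/4 = -¼*49 = -49/4 ≈ -12.250)
-45833 - ((V + (-6364 - 1*2263)) + (4321 - 7*(-274))) = -45833 - ((-49/4 + (-6364 - 1*2263)) + (4321 - 7*(-274))) = -45833 - ((-49/4 + (-6364 - 2263)) + (4321 - 1*(-1918))) = -45833 - ((-49/4 - 8627) + (4321 + 1918)) = -45833 - (-34557/4 + 6239) = -45833 - 1*(-9601/4) = -45833 + 9601/4 = -173731/4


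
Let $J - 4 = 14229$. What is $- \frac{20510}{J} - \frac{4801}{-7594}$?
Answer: $- \frac{87420307}{108085402} \approx -0.80881$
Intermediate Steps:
$J = 14233$ ($J = 4 + 14229 = 14233$)
$- \frac{20510}{J} - \frac{4801}{-7594} = - \frac{20510}{14233} - \frac{4801}{-7594} = \left(-20510\right) \frac{1}{14233} - - \frac{4801}{7594} = - \frac{20510}{14233} + \frac{4801}{7594} = - \frac{87420307}{108085402}$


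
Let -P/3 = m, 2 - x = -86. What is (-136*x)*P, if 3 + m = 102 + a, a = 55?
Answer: 5529216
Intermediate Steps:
x = 88 (x = 2 - 1*(-86) = 2 + 86 = 88)
m = 154 (m = -3 + (102 + 55) = -3 + 157 = 154)
P = -462 (P = -3*154 = -462)
(-136*x)*P = -136*88*(-462) = -11968*(-462) = 5529216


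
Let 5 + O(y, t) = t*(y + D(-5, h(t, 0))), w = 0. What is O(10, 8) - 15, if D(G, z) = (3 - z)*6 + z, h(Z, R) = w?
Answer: 204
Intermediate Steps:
h(Z, R) = 0
D(G, z) = 18 - 5*z (D(G, z) = (18 - 6*z) + z = 18 - 5*z)
O(y, t) = -5 + t*(18 + y) (O(y, t) = -5 + t*(y + (18 - 5*0)) = -5 + t*(y + (18 + 0)) = -5 + t*(y + 18) = -5 + t*(18 + y))
O(10, 8) - 15 = (-5 + 18*8 + 8*10) - 15 = (-5 + 144 + 80) - 15 = 219 - 15 = 204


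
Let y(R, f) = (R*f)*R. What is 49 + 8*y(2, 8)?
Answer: 305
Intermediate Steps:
y(R, f) = f*R**2
49 + 8*y(2, 8) = 49 + 8*(8*2**2) = 49 + 8*(8*4) = 49 + 8*32 = 49 + 256 = 305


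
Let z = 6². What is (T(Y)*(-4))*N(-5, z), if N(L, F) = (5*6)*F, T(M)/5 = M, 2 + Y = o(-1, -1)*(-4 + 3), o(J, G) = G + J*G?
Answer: 43200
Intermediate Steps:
o(J, G) = G + G*J
z = 36
Y = -2 (Y = -2 + (-(1 - 1))*(-4 + 3) = -2 - 1*0*(-1) = -2 + 0*(-1) = -2 + 0 = -2)
T(M) = 5*M
N(L, F) = 30*F
(T(Y)*(-4))*N(-5, z) = ((5*(-2))*(-4))*(30*36) = -10*(-4)*1080 = 40*1080 = 43200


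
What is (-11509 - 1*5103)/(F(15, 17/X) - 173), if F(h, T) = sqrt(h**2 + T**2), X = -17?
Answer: 2873876/29703 + 16612*sqrt(226)/29703 ≈ 105.16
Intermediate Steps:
F(h, T) = sqrt(T**2 + h**2)
(-11509 - 1*5103)/(F(15, 17/X) - 173) = (-11509 - 1*5103)/(sqrt((17/(-17))**2 + 15**2) - 173) = (-11509 - 5103)/(sqrt((17*(-1/17))**2 + 225) - 173) = -16612/(sqrt((-1)**2 + 225) - 173) = -16612/(sqrt(1 + 225) - 173) = -16612/(sqrt(226) - 173) = -16612/(-173 + sqrt(226))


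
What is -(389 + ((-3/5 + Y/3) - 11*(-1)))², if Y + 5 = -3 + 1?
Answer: -35473936/225 ≈ -1.5766e+5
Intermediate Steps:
Y = -7 (Y = -5 + (-3 + 1) = -5 - 2 = -7)
-(389 + ((-3/5 + Y/3) - 11*(-1)))² = -(389 + ((-3/5 - 7/3) - 11*(-1)))² = -(389 + ((-3*⅕ - 7*⅓) + 11))² = -(389 + ((-⅗ - 7/3) + 11))² = -(389 + (-44/15 + 11))² = -(389 + 121/15)² = -(5956/15)² = -1*35473936/225 = -35473936/225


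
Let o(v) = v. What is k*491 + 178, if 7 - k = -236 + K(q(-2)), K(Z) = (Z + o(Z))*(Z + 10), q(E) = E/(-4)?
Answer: 228671/2 ≈ 1.1434e+5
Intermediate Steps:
q(E) = -E/4 (q(E) = E*(-¼) = -E/4)
K(Z) = 2*Z*(10 + Z) (K(Z) = (Z + Z)*(Z + 10) = (2*Z)*(10 + Z) = 2*Z*(10 + Z))
k = 465/2 (k = 7 - (-236 + 2*(-¼*(-2))*(10 - ¼*(-2))) = 7 - (-236 + 2*(½)*(10 + ½)) = 7 - (-236 + 2*(½)*(21/2)) = 7 - (-236 + 21/2) = 7 - 1*(-451/2) = 7 + 451/2 = 465/2 ≈ 232.50)
k*491 + 178 = (465/2)*491 + 178 = 228315/2 + 178 = 228671/2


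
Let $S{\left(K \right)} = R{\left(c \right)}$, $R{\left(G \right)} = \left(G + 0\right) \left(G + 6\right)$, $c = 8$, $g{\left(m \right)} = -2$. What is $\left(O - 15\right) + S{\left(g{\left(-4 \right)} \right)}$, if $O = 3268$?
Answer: $3365$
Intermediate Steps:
$R{\left(G \right)} = G \left(6 + G\right)$
$S{\left(K \right)} = 112$ ($S{\left(K \right)} = 8 \left(6 + 8\right) = 8 \cdot 14 = 112$)
$\left(O - 15\right) + S{\left(g{\left(-4 \right)} \right)} = \left(3268 - 15\right) + 112 = 3253 + 112 = 3365$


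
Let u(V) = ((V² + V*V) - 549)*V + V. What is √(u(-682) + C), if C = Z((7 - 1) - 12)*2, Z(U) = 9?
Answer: 129*I*√38102 ≈ 25180.0*I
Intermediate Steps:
C = 18 (C = 9*2 = 18)
u(V) = V + V*(-549 + 2*V²) (u(V) = ((V² + V²) - 549)*V + V = (2*V² - 549)*V + V = (-549 + 2*V²)*V + V = V*(-549 + 2*V²) + V = V + V*(-549 + 2*V²))
√(u(-682) + C) = √(2*(-682)*(-274 + (-682)²) + 18) = √(2*(-682)*(-274 + 465124) + 18) = √(2*(-682)*464850 + 18) = √(-634055400 + 18) = √(-634055382) = 129*I*√38102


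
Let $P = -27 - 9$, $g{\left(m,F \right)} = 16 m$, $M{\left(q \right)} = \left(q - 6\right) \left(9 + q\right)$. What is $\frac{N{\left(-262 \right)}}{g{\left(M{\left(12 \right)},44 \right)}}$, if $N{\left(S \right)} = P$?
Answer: $- \frac{1}{56} \approx -0.017857$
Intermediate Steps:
$M{\left(q \right)} = \left(-6 + q\right) \left(9 + q\right)$
$P = -36$ ($P = -27 - 9 = -36$)
$N{\left(S \right)} = -36$
$\frac{N{\left(-262 \right)}}{g{\left(M{\left(12 \right)},44 \right)}} = - \frac{36}{16 \left(-54 + 12^{2} + 3 \cdot 12\right)} = - \frac{36}{16 \left(-54 + 144 + 36\right)} = - \frac{36}{16 \cdot 126} = - \frac{36}{2016} = \left(-36\right) \frac{1}{2016} = - \frac{1}{56}$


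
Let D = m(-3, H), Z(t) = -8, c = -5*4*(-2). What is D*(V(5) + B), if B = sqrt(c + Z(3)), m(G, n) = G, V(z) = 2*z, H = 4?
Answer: -30 - 12*sqrt(2) ≈ -46.971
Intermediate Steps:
c = 40 (c = -20*(-2) = 40)
B = 4*sqrt(2) (B = sqrt(40 - 8) = sqrt(32) = 4*sqrt(2) ≈ 5.6569)
D = -3
D*(V(5) + B) = -3*(2*5 + 4*sqrt(2)) = -3*(10 + 4*sqrt(2)) = -30 - 12*sqrt(2)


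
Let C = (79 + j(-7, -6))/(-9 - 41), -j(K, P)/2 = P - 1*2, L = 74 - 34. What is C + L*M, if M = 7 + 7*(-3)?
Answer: -5619/10 ≈ -561.90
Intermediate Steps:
L = 40
M = -14 (M = 7 - 21 = -14)
j(K, P) = 4 - 2*P (j(K, P) = -2*(P - 1*2) = -2*(P - 2) = -2*(-2 + P) = 4 - 2*P)
C = -19/10 (C = (79 + (4 - 2*(-6)))/(-9 - 41) = (79 + (4 + 12))/(-50) = (79 + 16)*(-1/50) = 95*(-1/50) = -19/10 ≈ -1.9000)
C + L*M = -19/10 + 40*(-14) = -19/10 - 560 = -5619/10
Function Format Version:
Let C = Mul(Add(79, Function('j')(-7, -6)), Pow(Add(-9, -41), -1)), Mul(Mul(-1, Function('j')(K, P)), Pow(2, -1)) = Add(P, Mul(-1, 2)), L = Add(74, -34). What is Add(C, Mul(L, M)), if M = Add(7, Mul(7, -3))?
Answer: Rational(-5619, 10) ≈ -561.90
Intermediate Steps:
L = 40
M = -14 (M = Add(7, -21) = -14)
Function('j')(K, P) = Add(4, Mul(-2, P)) (Function('j')(K, P) = Mul(-2, Add(P, Mul(-1, 2))) = Mul(-2, Add(P, -2)) = Mul(-2, Add(-2, P)) = Add(4, Mul(-2, P)))
C = Rational(-19, 10) (C = Mul(Add(79, Add(4, Mul(-2, -6))), Pow(Add(-9, -41), -1)) = Mul(Add(79, Add(4, 12)), Pow(-50, -1)) = Mul(Add(79, 16), Rational(-1, 50)) = Mul(95, Rational(-1, 50)) = Rational(-19, 10) ≈ -1.9000)
Add(C, Mul(L, M)) = Add(Rational(-19, 10), Mul(40, -14)) = Add(Rational(-19, 10), -560) = Rational(-5619, 10)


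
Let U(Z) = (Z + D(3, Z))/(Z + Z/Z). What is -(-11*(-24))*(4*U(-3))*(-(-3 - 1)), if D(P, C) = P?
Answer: 0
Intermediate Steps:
U(Z) = (3 + Z)/(1 + Z) (U(Z) = (Z + 3)/(Z + Z/Z) = (3 + Z)/(Z + 1) = (3 + Z)/(1 + Z))
-(-11*(-24))*(4*U(-3))*(-(-3 - 1)) = -(-11*(-24))*(4*((3 - 3)/(1 - 3)))*(-(-3 - 1)) = -264*(4*(0/(-2)))*(-1*(-4)) = -264*(4*(-½*0))*4 = -264*(4*0)*4 = -264*0*4 = -264*0 = -1*0 = 0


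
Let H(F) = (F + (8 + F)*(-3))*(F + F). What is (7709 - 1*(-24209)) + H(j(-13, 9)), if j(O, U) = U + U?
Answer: 29758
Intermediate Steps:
j(O, U) = 2*U
H(F) = 2*F*(-24 - 2*F) (H(F) = (F + (-24 - 3*F))*(2*F) = (-24 - 2*F)*(2*F) = 2*F*(-24 - 2*F))
(7709 - 1*(-24209)) + H(j(-13, 9)) = (7709 - 1*(-24209)) - 4*2*9*(12 + 2*9) = (7709 + 24209) - 4*18*(12 + 18) = 31918 - 4*18*30 = 31918 - 2160 = 29758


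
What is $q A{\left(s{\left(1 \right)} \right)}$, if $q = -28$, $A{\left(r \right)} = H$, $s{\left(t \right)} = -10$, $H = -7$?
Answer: $196$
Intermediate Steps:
$A{\left(r \right)} = -7$
$q A{\left(s{\left(1 \right)} \right)} = \left(-28\right) \left(-7\right) = 196$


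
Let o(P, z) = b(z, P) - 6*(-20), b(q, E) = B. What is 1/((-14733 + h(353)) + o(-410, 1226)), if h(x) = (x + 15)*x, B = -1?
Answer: 1/115290 ≈ 8.6738e-6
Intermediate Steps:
b(q, E) = -1
o(P, z) = 119 (o(P, z) = -1 - 6*(-20) = -1 + 120 = 119)
h(x) = x*(15 + x) (h(x) = (15 + x)*x = x*(15 + x))
1/((-14733 + h(353)) + o(-410, 1226)) = 1/((-14733 + 353*(15 + 353)) + 119) = 1/((-14733 + 353*368) + 119) = 1/((-14733 + 129904) + 119) = 1/(115171 + 119) = 1/115290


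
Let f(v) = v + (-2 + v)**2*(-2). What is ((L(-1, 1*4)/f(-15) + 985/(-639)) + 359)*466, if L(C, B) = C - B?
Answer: 63121509478/378927 ≈ 1.6658e+5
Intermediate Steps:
f(v) = v - 2*(-2 + v)**2
((L(-1, 1*4)/f(-15) + 985/(-639)) + 359)*466 = (((-1 - 4)/(-15 - 2*(-2 - 15)**2) + 985/(-639)) + 359)*466 = (((-1 - 1*4)/(-15 - 2*(-17)**2) + 985*(-1/639)) + 359)*466 = (((-1 - 4)/(-15 - 2*289) - 985/639) + 359)*466 = ((-5/(-15 - 578) - 985/639) + 359)*466 = ((-5/(-593) - 985/639) + 359)*466 = ((-5*(-1/593) - 985/639) + 359)*466 = ((5/593 - 985/639) + 359)*466 = (-580910/378927 + 359)*466 = (135453883/378927)*466 = 63121509478/378927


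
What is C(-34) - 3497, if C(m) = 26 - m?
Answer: -3437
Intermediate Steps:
C(-34) - 3497 = (26 - 1*(-34)) - 3497 = (26 + 34) - 3497 = 60 - 3497 = -3437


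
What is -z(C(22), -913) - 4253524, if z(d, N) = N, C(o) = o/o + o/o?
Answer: -4252611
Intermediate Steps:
C(o) = 2 (C(o) = 1 + 1 = 2)
-z(C(22), -913) - 4253524 = -1*(-913) - 4253524 = 913 - 4253524 = -4252611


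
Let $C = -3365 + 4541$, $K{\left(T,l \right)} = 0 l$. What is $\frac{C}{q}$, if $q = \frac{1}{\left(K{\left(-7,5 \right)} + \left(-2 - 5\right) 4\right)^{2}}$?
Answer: $921984$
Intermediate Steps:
$K{\left(T,l \right)} = 0$
$q = \frac{1}{784}$ ($q = \frac{1}{\left(0 + \left(-2 - 5\right) 4\right)^{2}} = \frac{1}{\left(0 - 28\right)^{2}} = \frac{1}{\left(-28\right)^{2}} = \frac{1}{784} \approx 0.0012755$)
$C = 1176$
$\frac{C}{q} = 1176 \frac{1}{\frac{1}{784}} = 1176 \cdot 784 = 921984$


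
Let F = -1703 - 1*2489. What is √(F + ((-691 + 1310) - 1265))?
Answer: I*√4838 ≈ 69.556*I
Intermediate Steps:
F = -4192 (F = -1703 - 2489 = -4192)
√(F + ((-691 + 1310) - 1265)) = √(-4192 + ((-691 + 1310) - 1265)) = √(-4192 + (619 - 1265)) = √(-4192 - 646) = √(-4838) = I*√4838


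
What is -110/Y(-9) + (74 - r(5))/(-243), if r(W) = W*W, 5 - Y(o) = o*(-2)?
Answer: 26093/3159 ≈ 8.2599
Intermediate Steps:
Y(o) = 5 + 2*o (Y(o) = 5 - o*(-2) = 5 - (-2)*o = 5 + 2*o)
r(W) = W**2
-110/Y(-9) + (74 - r(5))/(-243) = -110/(5 + 2*(-9)) + (74 - 1*5**2)/(-243) = -110/(5 - 18) + (74 - 1*25)*(-1/243) = -110/(-13) + (74 - 25)*(-1/243) = -110*(-1/13) + 49*(-1/243) = 110/13 - 49/243 = 26093/3159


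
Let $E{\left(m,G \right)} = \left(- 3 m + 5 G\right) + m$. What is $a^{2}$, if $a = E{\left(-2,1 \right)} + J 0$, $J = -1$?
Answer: $81$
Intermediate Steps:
$E{\left(m,G \right)} = - 2 m + 5 G$
$a = 9$ ($a = \left(\left(-2\right) \left(-2\right) + 5 \cdot 1\right) - 0 = \left(4 + 5\right) + 0 = 9 + 0 = 9$)
$a^{2} = 9^{2} = 81$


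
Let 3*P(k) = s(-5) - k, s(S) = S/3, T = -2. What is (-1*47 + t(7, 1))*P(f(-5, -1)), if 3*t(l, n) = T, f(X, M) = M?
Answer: 286/27 ≈ 10.593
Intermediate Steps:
s(S) = S/3 (s(S) = S*(⅓) = S/3)
t(l, n) = -⅔ (t(l, n) = (⅓)*(-2) = -⅔)
P(k) = -5/9 - k/3 (P(k) = ((⅓)*(-5) - k)/3 = (-5/3 - k)/3 = -5/9 - k/3)
(-1*47 + t(7, 1))*P(f(-5, -1)) = (-1*47 - ⅔)*(-5/9 - ⅓*(-1)) = (-47 - ⅔)*(-5/9 + ⅓) = -143/3*(-2/9) = 286/27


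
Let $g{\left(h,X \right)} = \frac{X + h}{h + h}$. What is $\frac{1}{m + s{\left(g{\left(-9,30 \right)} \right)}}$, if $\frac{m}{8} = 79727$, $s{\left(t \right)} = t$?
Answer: $\frac{6}{3826889} \approx 1.5679 \cdot 10^{-6}$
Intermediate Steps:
$g{\left(h,X \right)} = \frac{X + h}{2 h}$
$m = 637816$ ($m = 8 \cdot 79727 = 637816$)
$\frac{1}{m + s{\left(g{\left(-9,30 \right)} \right)}} = \frac{1}{637816 + \frac{30 - 9}{2 \left(-9\right)}} = \frac{1}{637816 + \frac{1}{2} \left(- \frac{1}{9}\right) 21} = \frac{1}{637816 - \frac{7}{6}} = \frac{1}{\frac{3826889}{6}} = \frac{6}{3826889}$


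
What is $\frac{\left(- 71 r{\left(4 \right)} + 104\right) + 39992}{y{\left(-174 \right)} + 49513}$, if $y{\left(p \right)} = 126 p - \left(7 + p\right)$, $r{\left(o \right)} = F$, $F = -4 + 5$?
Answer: $\frac{40025}{27756} \approx 1.442$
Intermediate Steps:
$F = 1$
$r{\left(o \right)} = 1$
$y{\left(p \right)} = -7 + 125 p$
$\frac{\left(- 71 r{\left(4 \right)} + 104\right) + 39992}{y{\left(-174 \right)} + 49513} = \frac{\left(\left(-71\right) 1 + 104\right) + 39992}{\left(-7 + 125 \left(-174\right)\right) + 49513} = \frac{\left(-71 + 104\right) + 39992}{\left(-7 - 21750\right) + 49513} = \frac{33 + 39992}{-21757 + 49513} = \frac{40025}{27756}$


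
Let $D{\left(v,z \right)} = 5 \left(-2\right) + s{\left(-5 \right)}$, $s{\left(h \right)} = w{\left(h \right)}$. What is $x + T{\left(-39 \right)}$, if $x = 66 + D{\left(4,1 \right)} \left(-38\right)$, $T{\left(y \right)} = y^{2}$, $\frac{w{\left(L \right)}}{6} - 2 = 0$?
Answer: $1511$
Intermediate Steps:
$w{\left(L \right)} = 12$ ($w{\left(L \right)} = 12 + 6 \cdot 0 = 12 + 0 = 12$)
$s{\left(h \right)} = 12$
$D{\left(v,z \right)} = 2$ ($D{\left(v,z \right)} = 5 \left(-2\right) + 12 = -10 + 12 = 2$)
$x = -10$ ($x = 66 + 2 \left(-38\right) = 66 - 76 = -10$)
$x + T{\left(-39 \right)} = -10 + \left(-39\right)^{2} = -10 + 1521 = 1511$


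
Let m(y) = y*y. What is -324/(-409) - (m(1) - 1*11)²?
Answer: -40576/409 ≈ -99.208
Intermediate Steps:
m(y) = y²
-324/(-409) - (m(1) - 1*11)² = -324/(-409) - (1² - 1*11)² = -324*(-1/409) - (1 - 11)² = 324/409 - 1*(-10)² = 324/409 - 1*100 = 324/409 - 100 = -40576/409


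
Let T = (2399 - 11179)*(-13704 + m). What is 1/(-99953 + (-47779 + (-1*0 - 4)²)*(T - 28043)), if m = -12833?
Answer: -1/11127194180324 ≈ -8.9870e-14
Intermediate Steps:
T = 232994860 (T = (2399 - 11179)*(-13704 - 12833) = -8780*(-26537) = 232994860)
1/(-99953 + (-47779 + (-1*0 - 4)²)*(T - 28043)) = 1/(-99953 + (-47779 + (-1*0 - 4)²)*(232994860 - 28043)) = 1/(-99953 + (-47779 + (0 - 4)²)*232966817) = 1/(-99953 + (-47779 + (-4)²)*232966817) = 1/(-99953 + (-47779 + 16)*232966817) = 1/(-99953 - 47763*232966817) = 1/(-99953 - 11127194080371) = 1/(-11127194180324) = -1/11127194180324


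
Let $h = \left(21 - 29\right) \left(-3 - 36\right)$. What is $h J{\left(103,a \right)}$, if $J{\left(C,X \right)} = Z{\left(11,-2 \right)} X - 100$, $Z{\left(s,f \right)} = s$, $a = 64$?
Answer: $188448$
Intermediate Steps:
$J{\left(C,X \right)} = -100 + 11 X$ ($J{\left(C,X \right)} = 11 X - 100 = -100 + 11 X$)
$h = 312$ ($h = \left(-8\right) \left(-39\right) = 312$)
$h J{\left(103,a \right)} = 312 \left(-100 + 11 \cdot 64\right) = 312 \left(-100 + 704\right) = 312 \cdot 604 = 188448$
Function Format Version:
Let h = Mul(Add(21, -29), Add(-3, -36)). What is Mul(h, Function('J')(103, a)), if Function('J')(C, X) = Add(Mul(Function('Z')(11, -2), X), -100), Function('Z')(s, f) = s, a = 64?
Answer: 188448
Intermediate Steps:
Function('J')(C, X) = Add(-100, Mul(11, X)) (Function('J')(C, X) = Add(Mul(11, X), -100) = Add(-100, Mul(11, X)))
h = 312 (h = Mul(-8, -39) = 312)
Mul(h, Function('J')(103, a)) = Mul(312, Add(-100, Mul(11, 64))) = Mul(312, Add(-100, 704)) = Mul(312, 604) = 188448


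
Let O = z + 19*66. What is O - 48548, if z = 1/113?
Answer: -5344221/113 ≈ -47294.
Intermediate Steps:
z = 1/113 ≈ 0.0088496
O = 141703/113 (O = 1/113 + 19*66 = 1/113 + 1254 = 141703/113 ≈ 1254.0)
O - 48548 = 141703/113 - 48548 = -5344221/113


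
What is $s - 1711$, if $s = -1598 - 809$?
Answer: $-4118$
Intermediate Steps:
$s = -2407$
$s - 1711 = -2407 - 1711 = -4118$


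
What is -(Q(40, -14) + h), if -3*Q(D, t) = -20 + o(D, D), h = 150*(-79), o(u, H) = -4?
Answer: 11842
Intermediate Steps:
h = -11850
Q(D, t) = 8 (Q(D, t) = -(-20 - 4)/3 = -1/3*(-24) = 8)
-(Q(40, -14) + h) = -(8 - 11850) = -1*(-11842) = 11842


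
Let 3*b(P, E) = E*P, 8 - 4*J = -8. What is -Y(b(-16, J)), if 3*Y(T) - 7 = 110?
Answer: -39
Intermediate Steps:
J = 4 (J = 2 - ¼*(-8) = 2 + 2 = 4)
b(P, E) = E*P/3 (b(P, E) = (E*P)/3 = E*P/3)
Y(T) = 39 (Y(T) = 7/3 + (⅓)*110 = 7/3 + 110/3 = 39)
-Y(b(-16, J)) = -1*39 = -39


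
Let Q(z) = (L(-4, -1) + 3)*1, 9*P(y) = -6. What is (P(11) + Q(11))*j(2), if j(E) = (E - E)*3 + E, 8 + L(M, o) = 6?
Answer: ⅔ ≈ 0.66667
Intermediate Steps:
P(y) = -⅔ (P(y) = (⅑)*(-6) = -⅔)
L(M, o) = -2 (L(M, o) = -8 + 6 = -2)
Q(z) = 1 (Q(z) = (-2 + 3)*1 = 1*1 = 1)
j(E) = E (j(E) = 0*3 + E = 0 + E = E)
(P(11) + Q(11))*j(2) = (-⅔ + 1)*2 = (⅓)*2 = ⅔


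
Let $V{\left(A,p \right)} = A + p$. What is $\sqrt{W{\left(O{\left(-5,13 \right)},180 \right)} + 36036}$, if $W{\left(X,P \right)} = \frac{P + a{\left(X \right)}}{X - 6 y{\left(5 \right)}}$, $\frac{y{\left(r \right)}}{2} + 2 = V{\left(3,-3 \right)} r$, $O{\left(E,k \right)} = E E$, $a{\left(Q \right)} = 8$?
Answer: $\frac{8 \sqrt{27593}}{7} \approx 189.84$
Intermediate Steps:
$O{\left(E,k \right)} = E^{2}$
$y{\left(r \right)} = -4$ ($y{\left(r \right)} = -4 + 2 \left(3 - 3\right) r = -4 + 2 \cdot 0 r = -4 + 2 \cdot 0 = -4 + 0 = -4$)
$W{\left(X,P \right)} = \frac{8 + P}{24 + X}$ ($W{\left(X,P \right)} = \frac{P + 8}{X - -24} = \frac{8 + P}{X + 24} = \frac{8 + P}{24 + X}$)
$\sqrt{W{\left(O{\left(-5,13 \right)},180 \right)} + 36036} = \sqrt{\frac{8 + 180}{24 + \left(-5\right)^{2}} + 36036} = \sqrt{\frac{1}{24 + 25} \cdot 188 + 36036} = \sqrt{\frac{1}{49} \cdot 188 + 36036} = \sqrt{\frac{188}{49} + 36036} = \sqrt{\frac{1765952}{49}} = \frac{8 \sqrt{27593}}{7}$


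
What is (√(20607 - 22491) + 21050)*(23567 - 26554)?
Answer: -62876350 - 5974*I*√471 ≈ -6.2876e+7 - 1.2965e+5*I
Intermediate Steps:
(√(20607 - 22491) + 21050)*(23567 - 26554) = (√(-1884) + 21050)*(-2987) = (2*I*√471 + 21050)*(-2987) = (21050 + 2*I*√471)*(-2987) = -62876350 - 5974*I*√471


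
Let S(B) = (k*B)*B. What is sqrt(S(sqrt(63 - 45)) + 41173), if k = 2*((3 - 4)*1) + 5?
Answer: sqrt(41227) ≈ 203.04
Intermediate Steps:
k = 3 (k = 2*(-1*1) + 5 = 2*(-1) + 5 = -2 + 5 = 3)
S(B) = 3*B**2 (S(B) = (3*B)*B = 3*B**2)
sqrt(S(sqrt(63 - 45)) + 41173) = sqrt(3*(sqrt(63 - 45))**2 + 41173) = sqrt(3*(sqrt(18))**2 + 41173) = sqrt(3*(3*sqrt(2))**2 + 41173) = sqrt(3*18 + 41173) = sqrt(54 + 41173) = sqrt(41227)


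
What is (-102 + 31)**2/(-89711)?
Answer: -5041/89711 ≈ -0.056192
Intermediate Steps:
(-102 + 31)**2/(-89711) = (-71)**2*(-1/89711) = 5041*(-1/89711) = -5041/89711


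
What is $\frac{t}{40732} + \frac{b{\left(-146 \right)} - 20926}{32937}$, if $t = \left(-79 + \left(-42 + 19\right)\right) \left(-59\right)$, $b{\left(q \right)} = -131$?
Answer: $- \frac{6465479}{13152842} \approx -0.49157$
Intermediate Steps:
$t = 6018$ ($t = \left(-79 - 23\right) \left(-59\right) = \left(-102\right) \left(-59\right) = 6018$)
$\frac{t}{40732} + \frac{b{\left(-146 \right)} - 20926}{32937} = \frac{6018}{40732} + \frac{-131 - 20926}{32937} = 6018 \cdot \frac{1}{40732} - \frac{7019}{10979} = \frac{177}{1198} - \frac{7019}{10979} = - \frac{6465479}{13152842}$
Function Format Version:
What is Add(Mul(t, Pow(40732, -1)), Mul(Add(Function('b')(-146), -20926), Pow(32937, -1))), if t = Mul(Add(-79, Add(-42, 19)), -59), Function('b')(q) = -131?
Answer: Rational(-6465479, 13152842) ≈ -0.49157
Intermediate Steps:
t = 6018 (t = Mul(Add(-79, -23), -59) = Mul(-102, -59) = 6018)
Add(Mul(t, Pow(40732, -1)), Mul(Add(Function('b')(-146), -20926), Pow(32937, -1))) = Add(Mul(6018, Pow(40732, -1)), Mul(Add(-131, -20926), Pow(32937, -1))) = Add(Mul(6018, Rational(1, 40732)), Mul(-21057, Rational(1, 32937))) = Add(Rational(177, 1198), Rational(-7019, 10979)) = Rational(-6465479, 13152842)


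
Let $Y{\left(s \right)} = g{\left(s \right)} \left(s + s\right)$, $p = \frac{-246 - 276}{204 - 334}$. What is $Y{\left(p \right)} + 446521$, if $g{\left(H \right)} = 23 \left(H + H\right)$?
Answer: $\frac{1892818357}{4225} \approx 4.48 \cdot 10^{5}$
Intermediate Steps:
$p = \frac{261}{65}$ ($p = - \frac{522}{-130} = \left(-522\right) \left(- \frac{1}{130}\right) = \frac{261}{65} \approx 4.0154$)
$g{\left(H \right)} = 46 H$ ($g{\left(H \right)} = 23 \cdot 2 H = 46 H$)
$Y{\left(s \right)} = 92 s^{2}$ ($Y{\left(s \right)} = 46 s \left(s + s\right) = 46 s 2 s = 92 s^{2}$)
$Y{\left(p \right)} + 446521 = 92 \left(\frac{261}{65}\right)^{2} + 446521 = 92 \cdot \frac{68121}{4225} + 446521 = \frac{6267132}{4225} + 446521 = \frac{1892818357}{4225}$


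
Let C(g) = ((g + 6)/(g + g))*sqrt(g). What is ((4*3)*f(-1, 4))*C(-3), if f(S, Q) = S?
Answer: 6*I*sqrt(3) ≈ 10.392*I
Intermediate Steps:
C(g) = (6 + g)/(2*sqrt(g)) (C(g) = ((6 + g)/((2*g)))*sqrt(g) = ((6 + g)*(1/(2*g)))*sqrt(g) = ((6 + g)/(2*g))*sqrt(g) = (6 + g)/(2*sqrt(g)))
((4*3)*f(-1, 4))*C(-3) = ((4*3)*(-1))*((6 - 3)/(2*sqrt(-3))) = (12*(-1))*((1/2)*(-I*sqrt(3)/3)*3) = -(-6)*I*sqrt(3) = 6*I*sqrt(3)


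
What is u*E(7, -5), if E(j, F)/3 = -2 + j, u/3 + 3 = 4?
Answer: 45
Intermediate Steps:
u = 3 (u = -9 + 3*4 = -9 + 12 = 3)
E(j, F) = -6 + 3*j (E(j, F) = 3*(-2 + j) = -6 + 3*j)
u*E(7, -5) = 3*(-6 + 3*7) = 3*(-6 + 21) = 3*15 = 45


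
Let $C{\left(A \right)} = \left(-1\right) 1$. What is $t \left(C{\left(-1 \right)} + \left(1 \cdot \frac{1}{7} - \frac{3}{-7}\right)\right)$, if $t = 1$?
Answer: $- \frac{3}{7} \approx -0.42857$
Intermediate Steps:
$C{\left(A \right)} = -1$
$t \left(C{\left(-1 \right)} + \left(1 \cdot \frac{1}{7} - \frac{3}{-7}\right)\right) = 1 \left(-1 + \left(1 \cdot \frac{1}{7} - \frac{3}{-7}\right)\right) = 1 \left(-1 + \left(1 \cdot \frac{1}{7} - - \frac{3}{7}\right)\right) = 1 \left(-1 + \left(\frac{1}{7} + \frac{3}{7}\right)\right) = 1 \left(-1 + \frac{4}{7}\right) = 1 \left(- \frac{3}{7}\right) = - \frac{3}{7}$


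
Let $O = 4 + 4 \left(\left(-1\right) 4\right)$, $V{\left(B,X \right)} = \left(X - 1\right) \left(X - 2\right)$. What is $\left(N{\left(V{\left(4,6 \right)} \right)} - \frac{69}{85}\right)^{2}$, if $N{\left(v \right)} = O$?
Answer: $\frac{1185921}{7225} \approx 164.14$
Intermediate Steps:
$V{\left(B,X \right)} = \left(-1 + X\right) \left(-2 + X\right)$
$O = -12$ ($O = 4 + 4 \left(-4\right) = 4 - 16 = -12$)
$N{\left(v \right)} = -12$
$\left(N{\left(V{\left(4,6 \right)} \right)} - \frac{69}{85}\right)^{2} = \left(-12 - \frac{69}{85}\right)^{2} = \left(- \frac{1089}{85}\right)^{2} = \frac{1185921}{7225}$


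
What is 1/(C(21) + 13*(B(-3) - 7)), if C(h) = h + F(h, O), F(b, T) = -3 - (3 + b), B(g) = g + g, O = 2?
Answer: -1/175 ≈ -0.0057143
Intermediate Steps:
B(g) = 2*g
F(b, T) = -6 - b (F(b, T) = -3 + (-3 - b) = -6 - b)
C(h) = -6 (C(h) = h + (-6 - h) = -6)
1/(C(21) + 13*(B(-3) - 7)) = 1/(-6 + 13*(2*(-3) - 7)) = 1/(-6 + 13*(-6 - 7)) = 1/(-6 + 13*(-13)) = 1/(-6 - 169) = 1/(-175) = -1/175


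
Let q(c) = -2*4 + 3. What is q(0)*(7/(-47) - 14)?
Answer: 3325/47 ≈ 70.745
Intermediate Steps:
q(c) = -5 (q(c) = -8 + 3 = -5)
q(0)*(7/(-47) - 14) = -5*(7/(-47) - 14) = -5*(7*(-1/47) - 14) = -5*(-7/47 - 14) = -5*(-665/47) = 3325/47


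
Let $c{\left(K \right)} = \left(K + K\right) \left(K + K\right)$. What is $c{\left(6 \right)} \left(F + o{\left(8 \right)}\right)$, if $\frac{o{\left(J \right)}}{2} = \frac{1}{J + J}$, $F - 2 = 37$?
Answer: $5634$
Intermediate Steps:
$F = 39$ ($F = 2 + 37 = 39$)
$o{\left(J \right)} = \frac{1}{J}$ ($o{\left(J \right)} = \frac{2}{J + J} = \frac{2}{2 J} = 2 \frac{1}{2 J} = \frac{1}{J}$)
$c{\left(K \right)} = 4 K^{2}$ ($c{\left(K \right)} = 2 K 2 K = 4 K^{2}$)
$c{\left(6 \right)} \left(F + o{\left(8 \right)}\right) = 4 \cdot 6^{2} \left(39 + \frac{1}{8}\right) = 4 \cdot 36 \left(39 + \frac{1}{8}\right) = 144 \cdot \frac{313}{8} = 5634$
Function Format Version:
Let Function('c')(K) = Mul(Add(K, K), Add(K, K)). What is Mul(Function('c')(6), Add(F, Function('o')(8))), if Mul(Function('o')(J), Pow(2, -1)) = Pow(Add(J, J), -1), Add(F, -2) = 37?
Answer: 5634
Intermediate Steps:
F = 39 (F = Add(2, 37) = 39)
Function('o')(J) = Pow(J, -1) (Function('o')(J) = Mul(2, Pow(Add(J, J), -1)) = Mul(2, Pow(Mul(2, J), -1)) = Mul(2, Mul(Rational(1, 2), Pow(J, -1))) = Pow(J, -1))
Function('c')(K) = Mul(4, Pow(K, 2)) (Function('c')(K) = Mul(Mul(2, K), Mul(2, K)) = Mul(4, Pow(K, 2)))
Mul(Function('c')(6), Add(F, Function('o')(8))) = Mul(Mul(4, Pow(6, 2)), Add(39, Pow(8, -1))) = Mul(Mul(4, 36), Add(39, Rational(1, 8))) = Mul(144, Rational(313, 8)) = 5634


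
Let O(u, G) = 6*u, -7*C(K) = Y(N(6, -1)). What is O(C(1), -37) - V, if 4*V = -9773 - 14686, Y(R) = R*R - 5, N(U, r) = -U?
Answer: 170469/28 ≈ 6088.2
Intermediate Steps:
Y(R) = -5 + R² (Y(R) = R² - 5 = -5 + R²)
C(K) = -31/7 (C(K) = -(-5 + (-1*6)²)/7 = -(-5 + (-6)²)/7 = -(-5 + 36)/7 = -⅐*31 = -31/7)
V = -24459/4 (V = (-9773 - 14686)/4 = (¼)*(-24459) = -24459/4 ≈ -6114.8)
O(C(1), -37) - V = 6*(-31/7) - 1*(-24459/4) = -186/7 + 24459/4 = 170469/28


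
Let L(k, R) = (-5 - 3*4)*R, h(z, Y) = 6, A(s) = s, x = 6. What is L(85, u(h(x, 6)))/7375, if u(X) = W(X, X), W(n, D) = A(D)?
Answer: -102/7375 ≈ -0.013831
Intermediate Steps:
W(n, D) = D
u(X) = X
L(k, R) = -17*R (L(k, R) = (-5 - 12)*R = -17*R)
L(85, u(h(x, 6)))/7375 = -17*6/7375 = -102*1/7375 = -102/7375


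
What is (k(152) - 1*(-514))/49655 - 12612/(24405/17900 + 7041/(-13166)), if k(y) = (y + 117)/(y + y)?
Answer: -299113392607686085/19652068034864 ≈ -15220.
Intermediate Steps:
k(y) = (117 + y)/(2*y) (k(y) = (117 + y)/((2*y)) = (117 + y)*(1/(2*y)) = (117 + y)/(2*y))
(k(152) - 1*(-514))/49655 - 12612/(24405/17900 + 7041/(-13166)) = ((½)*(117 + 152)/152 - 1*(-514))/49655 - 12612/(24405/17900 + 7041/(-13166)) = ((½)*(1/152)*269 + 514)*(1/49655) - 12612/(24405*(1/17900) + 7041*(-1/13166)) = (269/304 + 514)*(1/49655) - 12612/(4881/3580 - 7041/13166) = (156525/304)*(1/49655) - 12612/19528233/23567140 = 31305/3019024 - 12612*23567140/19528233 = 31305/3019024 - 99076256560/6509411 = -299113392607686085/19652068034864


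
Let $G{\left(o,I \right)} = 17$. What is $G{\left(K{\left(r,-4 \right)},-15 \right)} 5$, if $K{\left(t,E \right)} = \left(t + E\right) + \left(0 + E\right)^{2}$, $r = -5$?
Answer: $85$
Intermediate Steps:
$K{\left(t,E \right)} = E + t + E^{2}$ ($K{\left(t,E \right)} = \left(E + t\right) + E^{2} = E + t + E^{2}$)
$G{\left(K{\left(r,-4 \right)},-15 \right)} 5 = 17 \cdot 5 = 85$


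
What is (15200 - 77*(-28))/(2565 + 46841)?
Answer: 8678/24703 ≈ 0.35129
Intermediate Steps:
(15200 - 77*(-28))/(2565 + 46841) = (15200 + 2156)/49406 = 17356*(1/49406) = 8678/24703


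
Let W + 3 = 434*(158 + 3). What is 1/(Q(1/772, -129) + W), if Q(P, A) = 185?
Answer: 1/70056 ≈ 1.4274e-5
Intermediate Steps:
W = 69871 (W = -3 + 434*(158 + 3) = -3 + 434*161 = -3 + 69874 = 69871)
1/(Q(1/772, -129) + W) = 1/(185 + 69871) = 1/70056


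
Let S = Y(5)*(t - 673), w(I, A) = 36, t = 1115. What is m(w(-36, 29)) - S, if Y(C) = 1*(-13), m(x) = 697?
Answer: 6443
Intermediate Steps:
Y(C) = -13
S = -5746 (S = -13*(1115 - 673) = -13*442 = -5746)
m(w(-36, 29)) - S = 697 - 1*(-5746) = 697 + 5746 = 6443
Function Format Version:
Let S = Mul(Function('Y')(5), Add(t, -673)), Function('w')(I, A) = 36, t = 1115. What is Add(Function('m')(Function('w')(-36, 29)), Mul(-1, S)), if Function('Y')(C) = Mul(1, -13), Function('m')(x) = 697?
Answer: 6443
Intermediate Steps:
Function('Y')(C) = -13
S = -5746 (S = Mul(-13, Add(1115, -673)) = Mul(-13, 442) = -5746)
Add(Function('m')(Function('w')(-36, 29)), Mul(-1, S)) = Add(697, Mul(-1, -5746)) = Add(697, 5746) = 6443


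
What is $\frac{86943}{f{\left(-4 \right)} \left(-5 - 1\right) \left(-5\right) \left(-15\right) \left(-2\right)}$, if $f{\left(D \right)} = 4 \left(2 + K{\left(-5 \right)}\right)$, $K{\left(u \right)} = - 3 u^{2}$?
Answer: $- \frac{397}{1200} \approx -0.33083$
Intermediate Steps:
$f{\left(D \right)} = -292$ ($f{\left(D \right)} = 4 \left(2 - 3 \left(-5\right)^{2}\right) = 4 \left(2 - 75\right) = 4 \left(-73\right) = -292$)
$\frac{86943}{f{\left(-4 \right)} \left(-5 - 1\right) \left(-5\right) \left(-15\right) \left(-2\right)} = \frac{86943}{- 292 \left(-5 - 1\right) \left(-5\right) \left(-15\right) \left(-2\right)} = \frac{86943}{\left(-292\right) \left(-6\right) \left(-5\right) \left(-15\right) \left(-2\right)} = \frac{86943}{1752 \left(-5\right) \left(-15\right) \left(-2\right)} = \frac{86943}{\left(-8760\right) \left(-15\right) \left(-2\right)} = \frac{86943}{131400 \left(-2\right)} = \frac{86943}{-262800} = 86943 \left(- \frac{1}{262800}\right) = - \frac{397}{1200}$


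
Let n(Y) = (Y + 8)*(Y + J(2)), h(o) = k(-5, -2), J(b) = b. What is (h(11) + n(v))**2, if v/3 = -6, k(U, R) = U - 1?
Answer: 23716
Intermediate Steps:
k(U, R) = -1 + U
v = -18 (v = 3*(-6) = -18)
h(o) = -6 (h(o) = -1 - 5 = -6)
n(Y) = (2 + Y)*(8 + Y) (n(Y) = (Y + 8)*(Y + 2) = (8 + Y)*(2 + Y) = (2 + Y)*(8 + Y))
(h(11) + n(v))**2 = (-6 + (16 + (-18)**2 + 10*(-18)))**2 = (-6 + (16 + 324 - 180))**2 = (-6 + 160)**2 = 154**2 = 23716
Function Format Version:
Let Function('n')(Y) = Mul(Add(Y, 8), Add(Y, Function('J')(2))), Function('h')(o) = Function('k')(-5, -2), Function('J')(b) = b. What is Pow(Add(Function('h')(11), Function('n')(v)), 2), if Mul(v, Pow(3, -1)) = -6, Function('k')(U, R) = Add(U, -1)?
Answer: 23716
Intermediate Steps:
Function('k')(U, R) = Add(-1, U)
v = -18 (v = Mul(3, -6) = -18)
Function('h')(o) = -6 (Function('h')(o) = Add(-1, -5) = -6)
Function('n')(Y) = Mul(Add(2, Y), Add(8, Y)) (Function('n')(Y) = Mul(Add(Y, 8), Add(Y, 2)) = Mul(Add(8, Y), Add(2, Y)) = Mul(Add(2, Y), Add(8, Y)))
Pow(Add(Function('h')(11), Function('n')(v)), 2) = Pow(Add(-6, Add(16, Pow(-18, 2), Mul(10, -18))), 2) = Pow(Add(-6, Add(16, 324, -180)), 2) = Pow(Add(-6, 160), 2) = Pow(154, 2) = 23716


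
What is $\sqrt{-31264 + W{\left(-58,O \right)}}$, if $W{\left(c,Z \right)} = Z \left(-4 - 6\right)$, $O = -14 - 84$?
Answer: $2 i \sqrt{7571} \approx 174.02 i$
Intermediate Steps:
$O = -98$
$W{\left(c,Z \right)} = - 10 Z$ ($W{\left(c,Z \right)} = Z \left(-10\right) = - 10 Z$)
$\sqrt{-31264 + W{\left(-58,O \right)}} = \sqrt{-31264 - -980} = \sqrt{-31264 + 980} = \sqrt{-30284} = 2 i \sqrt{7571}$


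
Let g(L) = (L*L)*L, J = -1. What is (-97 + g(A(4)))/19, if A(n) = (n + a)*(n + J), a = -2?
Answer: 119/19 ≈ 6.2632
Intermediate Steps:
A(n) = (-1 + n)*(-2 + n) (A(n) = (n - 2)*(n - 1) = (-2 + n)*(-1 + n) = (-1 + n)*(-2 + n))
g(L) = L³ (g(L) = L²*L = L³)
(-97 + g(A(4)))/19 = (-97 + (2 + 4² - 3*4)³)/19 = (-97 + (2 + 16 - 12)³)/19 = (-97 + 6³)/19 = (-97 + 216)/19 = (1/19)*119 = 119/19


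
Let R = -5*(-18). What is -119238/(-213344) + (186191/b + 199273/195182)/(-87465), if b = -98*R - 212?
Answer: 574773498617863907/1027988954652288720 ≈ 0.55912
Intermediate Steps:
R = 90
b = -9032 (b = -98*90 - 212 = -8820 - 212 = -9032)
-119238/(-213344) + (186191/b + 199273/195182)/(-87465) = -119238/(-213344) + (186191/(-9032) + 199273/195182)/(-87465) = -119238*(-1/213344) + (186191*(-1/9032) + 199273*(1/195182))*(-1/87465) = 59619/106672 + (-186191/9032 + 199273/195182)*(-1/87465) = 59619/106672 - 17270649013/881441912*(-1/87465) = 59619/106672 + 17270649013/77095316833080 = 574773498617863907/1027988954652288720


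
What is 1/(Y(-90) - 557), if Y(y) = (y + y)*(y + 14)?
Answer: 1/13123 ≈ 7.6202e-5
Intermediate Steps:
Y(y) = 2*y*(14 + y) (Y(y) = (2*y)*(14 + y) = 2*y*(14 + y))
1/(Y(-90) - 557) = 1/(2*(-90)*(14 - 90) - 557) = 1/(2*(-90)*(-76) - 557) = 1/(13680 - 557) = 1/13123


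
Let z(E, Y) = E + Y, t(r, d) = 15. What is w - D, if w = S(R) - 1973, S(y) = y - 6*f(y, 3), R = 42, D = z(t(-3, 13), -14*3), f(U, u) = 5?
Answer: -1934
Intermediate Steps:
D = -27 (D = 15 - 14*3 = 15 - 42 = -27)
S(y) = -30 + y (S(y) = y - 6*5 = y - 30 = -30 + y)
w = -1961 (w = (-30 + 42) - 1973 = 12 - 1973 = -1961)
w - D = -1961 - 1*(-27) = -1961 + 27 = -1934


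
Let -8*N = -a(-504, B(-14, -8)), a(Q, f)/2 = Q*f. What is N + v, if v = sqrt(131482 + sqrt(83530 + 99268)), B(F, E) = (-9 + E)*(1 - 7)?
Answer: -12852 + sqrt(131482 + sqrt(182798)) ≈ -12489.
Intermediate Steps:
B(F, E) = 54 - 6*E (B(F, E) = (-9 + E)*(-6) = 54 - 6*E)
a(Q, f) = 2*Q*f (a(Q, f) = 2*(Q*f) = 2*Q*f)
v = sqrt(131482 + sqrt(182798)) ≈ 363.19
N = -12852 (N = -(-1)*2*(-504)*(54 - 6*(-8))/8 = -(-1)*2*(-504)*(54 + 48)/8 = -(-1)*2*(-504)*102/8 = -(-1)*(-102816)/8 = -1/8*102816 = -12852)
N + v = -12852 + sqrt(131482 + sqrt(182798))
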